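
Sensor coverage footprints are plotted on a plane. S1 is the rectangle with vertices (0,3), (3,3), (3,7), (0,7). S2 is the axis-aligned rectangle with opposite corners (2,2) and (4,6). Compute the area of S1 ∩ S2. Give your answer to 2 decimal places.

3.00

|S1∩S2|: x∈[2,3], y∈[3,6] → 1·3 = 3.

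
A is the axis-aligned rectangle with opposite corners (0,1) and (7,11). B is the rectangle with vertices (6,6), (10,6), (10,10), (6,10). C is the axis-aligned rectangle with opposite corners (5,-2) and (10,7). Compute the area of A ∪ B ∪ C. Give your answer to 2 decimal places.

112.00

By inclusion–exclusion:
Individual areas: |A| = 70, |B| = 16, |C| = 45.
|A∩B|: x∈[6,7], y∈[6,10] → 1·4 = 4.
|A∩C|: x∈[5,7], y∈[1,7] → 2·6 = 12.
|B∩C|: x∈[6,10], y∈[6,7] → 4·1 = 4.
|A∩B∩C| = 1.
|A ∪ B ∪ C| = 131 − 20 + 1 = 112.00.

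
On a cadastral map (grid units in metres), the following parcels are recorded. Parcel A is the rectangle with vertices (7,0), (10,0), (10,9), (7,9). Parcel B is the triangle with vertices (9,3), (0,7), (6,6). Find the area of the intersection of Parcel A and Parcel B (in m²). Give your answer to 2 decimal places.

1.11

The intersection is the polygon with vertices (7,5), (9,3), (7,3.889).
By the shoelace formula its area is 1.11.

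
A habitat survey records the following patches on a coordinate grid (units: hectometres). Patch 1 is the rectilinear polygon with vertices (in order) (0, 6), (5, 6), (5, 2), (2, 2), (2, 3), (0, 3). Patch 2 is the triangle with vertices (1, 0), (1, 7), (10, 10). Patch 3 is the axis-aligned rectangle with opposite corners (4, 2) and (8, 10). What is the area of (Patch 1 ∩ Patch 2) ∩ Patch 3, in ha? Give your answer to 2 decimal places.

2.11

The region (Patch 1 ∩ Patch 2) ∩ Patch 3 is the polygon with vertices (5,4.444), (4,3.333), (4,6), (5,6).
By the shoelace formula its area is 2.11.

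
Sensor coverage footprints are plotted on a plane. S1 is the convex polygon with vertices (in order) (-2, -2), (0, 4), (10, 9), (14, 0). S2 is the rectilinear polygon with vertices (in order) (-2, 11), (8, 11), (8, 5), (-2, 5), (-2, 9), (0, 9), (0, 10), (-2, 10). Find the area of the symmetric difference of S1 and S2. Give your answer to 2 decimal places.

141.00

|S1| = 101, |S2| = 58, |S1∩S2| = 9.
|S1 △ S2| = |S1| + |S2| − 2·|S1∩S2| = 101 + 58 − 18 = 141.00.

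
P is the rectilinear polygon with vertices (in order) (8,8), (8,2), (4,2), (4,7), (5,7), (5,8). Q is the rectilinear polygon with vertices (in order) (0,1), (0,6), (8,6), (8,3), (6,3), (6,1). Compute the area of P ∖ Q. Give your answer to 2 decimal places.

|P| = 23, |P∩Q| = 14.
|P ∖ Q| = |P| − |P∩Q| = 23 − 14 = 9.00.

9.00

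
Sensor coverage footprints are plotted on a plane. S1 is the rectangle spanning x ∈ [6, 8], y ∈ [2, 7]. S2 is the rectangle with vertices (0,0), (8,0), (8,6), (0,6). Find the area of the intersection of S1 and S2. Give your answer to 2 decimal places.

8.00

|S1∩S2|: x∈[6,8], y∈[2,6] → 2·4 = 8.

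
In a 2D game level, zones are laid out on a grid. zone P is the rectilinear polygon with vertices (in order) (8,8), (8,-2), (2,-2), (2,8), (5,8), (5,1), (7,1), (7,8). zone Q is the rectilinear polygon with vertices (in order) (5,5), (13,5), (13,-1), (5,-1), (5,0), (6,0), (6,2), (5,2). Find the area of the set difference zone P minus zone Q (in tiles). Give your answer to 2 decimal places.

37.00

|zone P| = 46, |zone P∩zone Q| = 9.
|zone P ∖ zone Q| = |zone P| − |zone P∩zone Q| = 46 − 9 = 37.00.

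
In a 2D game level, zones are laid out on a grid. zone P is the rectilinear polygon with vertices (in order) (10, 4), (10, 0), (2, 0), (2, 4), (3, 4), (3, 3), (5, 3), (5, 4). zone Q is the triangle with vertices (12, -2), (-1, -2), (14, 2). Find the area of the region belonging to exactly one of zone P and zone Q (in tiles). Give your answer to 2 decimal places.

52.73

|zone P| = 30, |zone Q| = 26, |zone P∩zone Q| = 1.6333.
|zone P △ zone Q| = |zone P| + |zone Q| − 2·|zone P∩zone Q| = 30 + 26 − 3.2667 = 52.73.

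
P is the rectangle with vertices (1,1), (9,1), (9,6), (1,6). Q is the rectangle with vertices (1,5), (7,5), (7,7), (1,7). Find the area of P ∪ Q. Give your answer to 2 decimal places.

46.00

By inclusion–exclusion:
Individual areas: |P| = 40, |Q| = 12.
|P∩Q|: x∈[1,7], y∈[5,6] → 6·1 = 6.
|P ∪ Q| = 52 − 6 = 46.00.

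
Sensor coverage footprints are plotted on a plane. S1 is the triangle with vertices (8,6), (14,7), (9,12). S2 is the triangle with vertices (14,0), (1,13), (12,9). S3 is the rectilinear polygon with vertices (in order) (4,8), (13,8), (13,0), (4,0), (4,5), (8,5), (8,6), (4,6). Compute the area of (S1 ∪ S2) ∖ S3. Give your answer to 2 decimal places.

26.48

|S1 ∪ S2| = 50.4.
|(S1 ∪ S2) ∩ S3| = 23.9167.
|(S1 ∪ S2) ∖ S3| = 50.4 − 23.9167 = 26.48.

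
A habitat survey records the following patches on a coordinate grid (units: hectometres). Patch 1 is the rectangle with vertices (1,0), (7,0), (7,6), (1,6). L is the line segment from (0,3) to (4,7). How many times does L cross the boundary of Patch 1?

The segment meets the boundary at (3,6), (1,4).

2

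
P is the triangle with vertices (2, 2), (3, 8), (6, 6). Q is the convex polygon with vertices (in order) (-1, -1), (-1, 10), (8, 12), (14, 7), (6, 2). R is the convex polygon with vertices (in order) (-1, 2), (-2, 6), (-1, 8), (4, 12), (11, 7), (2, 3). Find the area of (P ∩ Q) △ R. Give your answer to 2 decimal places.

|P ∩ Q| = 10.
|(P ∩ Q) ∩ R| = 9.19.
|(P ∩ Q) △ R| = 10 + 67 − 18.38 = 58.62.

58.62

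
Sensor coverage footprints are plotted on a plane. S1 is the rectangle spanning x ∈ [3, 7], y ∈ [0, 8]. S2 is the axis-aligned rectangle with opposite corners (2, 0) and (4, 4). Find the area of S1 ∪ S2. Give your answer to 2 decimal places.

By inclusion–exclusion:
Individual areas: |S1| = 32, |S2| = 8.
|S1∩S2|: x∈[3,4], y∈[0,4] → 1·4 = 4.
|S1 ∪ S2| = 40 − 4 = 36.00.

36.00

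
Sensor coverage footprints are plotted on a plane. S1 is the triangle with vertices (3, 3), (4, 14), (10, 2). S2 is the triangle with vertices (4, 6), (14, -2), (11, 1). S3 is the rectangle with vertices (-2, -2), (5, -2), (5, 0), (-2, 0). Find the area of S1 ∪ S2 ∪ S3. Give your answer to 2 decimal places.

By inclusion–exclusion:
Individual areas: |S1| = 39, |S2| = 3, |S3| = 14.
|S1∩S2| = 1.1273.
|S1∩S3| = 0.
|S2∩S3| = 0.
|S1∩S2∩S3| = 0.
|S1 ∪ S2 ∪ S3| = 56 − 1.1273 + 0 = 54.87.

54.87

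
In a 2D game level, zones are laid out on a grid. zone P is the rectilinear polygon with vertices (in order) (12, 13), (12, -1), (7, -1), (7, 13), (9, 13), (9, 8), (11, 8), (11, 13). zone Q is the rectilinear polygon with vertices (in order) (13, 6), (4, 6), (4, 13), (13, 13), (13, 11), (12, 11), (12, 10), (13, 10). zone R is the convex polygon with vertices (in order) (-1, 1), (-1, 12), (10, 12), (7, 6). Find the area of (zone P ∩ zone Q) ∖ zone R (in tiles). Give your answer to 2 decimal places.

17.00

|zone P ∩ zone Q| = 25.
|(zone P ∩ zone Q) ∩ zone R| = 8.
|(zone P ∩ zone Q) ∖ zone R| = 25 − 8 = 17.00.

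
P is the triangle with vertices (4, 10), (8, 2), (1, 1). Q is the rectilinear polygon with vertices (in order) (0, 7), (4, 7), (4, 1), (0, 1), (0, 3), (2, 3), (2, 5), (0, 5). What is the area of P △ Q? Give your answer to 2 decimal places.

27.62

|P| = 30, |Q| = 20, |P∩Q| = 11.1905.
|P △ Q| = |P| + |Q| − 2·|P∩Q| = 30 + 20 − 22.381 = 27.62.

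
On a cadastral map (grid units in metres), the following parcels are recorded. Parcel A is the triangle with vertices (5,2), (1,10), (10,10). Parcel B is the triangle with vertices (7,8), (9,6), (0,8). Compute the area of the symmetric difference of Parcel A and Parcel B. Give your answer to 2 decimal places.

30.95

|Parcel A| = 36, |Parcel B| = 7, |Parcel A∩Parcel B| = 6.0272.
|Parcel A △ Parcel B| = |Parcel A| + |Parcel B| − 2·|Parcel A∩Parcel B| = 36 + 7 − 12.0544 = 30.95.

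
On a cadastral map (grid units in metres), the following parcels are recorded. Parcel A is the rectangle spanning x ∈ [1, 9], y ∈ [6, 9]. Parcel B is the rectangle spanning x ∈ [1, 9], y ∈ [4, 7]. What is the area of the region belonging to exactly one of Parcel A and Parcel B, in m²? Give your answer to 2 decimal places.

32.00

|Parcel A∩Parcel B|: x∈[1,9], y∈[6,7] → 8·1 = 8.
|Parcel A △ Parcel B| = |Parcel A| + |Parcel B| − 2·|Parcel A∩Parcel B| = 24 + 24 − 16 = 32.00.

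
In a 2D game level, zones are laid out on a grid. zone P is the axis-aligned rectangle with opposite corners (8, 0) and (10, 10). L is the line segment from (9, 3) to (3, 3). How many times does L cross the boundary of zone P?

The segment meets the boundary at (8,3).

1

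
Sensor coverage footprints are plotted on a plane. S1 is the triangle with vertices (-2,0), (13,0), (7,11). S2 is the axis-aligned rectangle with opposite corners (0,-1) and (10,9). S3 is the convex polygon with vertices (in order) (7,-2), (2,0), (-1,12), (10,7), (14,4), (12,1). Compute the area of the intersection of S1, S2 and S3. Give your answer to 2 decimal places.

62.16

The intersection is the polygon with vertices (5.364,9), (5.6,9), (8.912,7.495), (10,5.5), (10,0), (2,0), (1.064,3.745).
By the shoelace formula its area is 62.16.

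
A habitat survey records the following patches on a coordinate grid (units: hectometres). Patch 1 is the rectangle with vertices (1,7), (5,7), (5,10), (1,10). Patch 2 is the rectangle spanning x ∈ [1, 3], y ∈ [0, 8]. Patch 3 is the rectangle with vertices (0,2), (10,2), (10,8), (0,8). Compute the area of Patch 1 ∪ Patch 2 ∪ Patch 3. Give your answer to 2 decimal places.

By inclusion–exclusion:
Individual areas: |Patch 1| = 12, |Patch 2| = 16, |Patch 3| = 60.
|Patch 1∩Patch 2|: x∈[1,3], y∈[7,8] → 2·1 = 2.
|Patch 1∩Patch 3|: x∈[1,5], y∈[7,8] → 4·1 = 4.
|Patch 2∩Patch 3|: x∈[1,3], y∈[2,8] → 2·6 = 12.
|Patch 1∩Patch 2∩Patch 3| = 2.
|Patch 1 ∪ Patch 2 ∪ Patch 3| = 88 − 18 + 2 = 72.00.

72.00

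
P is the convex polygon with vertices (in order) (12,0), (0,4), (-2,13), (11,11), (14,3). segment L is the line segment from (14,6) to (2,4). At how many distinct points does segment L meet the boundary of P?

The segment meets the boundary at (12.941,5.824).

1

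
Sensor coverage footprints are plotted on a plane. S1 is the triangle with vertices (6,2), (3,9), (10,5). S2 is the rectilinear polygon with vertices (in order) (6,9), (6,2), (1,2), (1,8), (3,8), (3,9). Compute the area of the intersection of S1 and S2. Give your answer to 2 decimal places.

The intersection is the polygon with vertices (3,9), (6,7.286), (6,2).
By the shoelace formula its area is 7.93.

7.93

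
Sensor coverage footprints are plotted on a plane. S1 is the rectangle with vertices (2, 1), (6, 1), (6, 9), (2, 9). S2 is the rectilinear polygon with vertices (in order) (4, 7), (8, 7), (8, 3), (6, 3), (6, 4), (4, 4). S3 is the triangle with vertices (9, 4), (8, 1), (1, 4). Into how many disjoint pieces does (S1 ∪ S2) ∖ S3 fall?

2

(S1 ∪ S2) ∖ S3 splits into 2 disjoint pieces (area 6.8571, area 26).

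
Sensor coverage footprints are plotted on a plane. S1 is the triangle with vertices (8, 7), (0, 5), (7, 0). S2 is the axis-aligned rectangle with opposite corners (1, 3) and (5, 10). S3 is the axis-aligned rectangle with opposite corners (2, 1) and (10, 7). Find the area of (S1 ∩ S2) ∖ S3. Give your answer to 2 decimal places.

|S1 ∩ S2| = 9.8429.
|(S1 ∩ S2) ∩ S3| = 8.3964.
|(S1 ∩ S2) ∖ S3| = 9.8429 − 8.3964 = 1.45.

1.45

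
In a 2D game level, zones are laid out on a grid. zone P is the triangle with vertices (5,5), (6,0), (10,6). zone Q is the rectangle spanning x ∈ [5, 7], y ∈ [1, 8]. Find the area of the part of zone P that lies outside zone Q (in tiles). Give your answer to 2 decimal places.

|zone P| = 13, |zone P∩zone Q| = 6.7167.
|zone P ∖ zone Q| = |zone P| − |zone P∩zone Q| = 13 − 6.7167 = 6.28.

6.28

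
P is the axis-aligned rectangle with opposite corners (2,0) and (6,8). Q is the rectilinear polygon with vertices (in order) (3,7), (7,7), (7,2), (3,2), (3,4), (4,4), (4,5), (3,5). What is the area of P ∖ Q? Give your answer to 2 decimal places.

|P| = 32, |P∩Q| = 14.
|P ∖ Q| = |P| − |P∩Q| = 32 − 14 = 18.00.

18.00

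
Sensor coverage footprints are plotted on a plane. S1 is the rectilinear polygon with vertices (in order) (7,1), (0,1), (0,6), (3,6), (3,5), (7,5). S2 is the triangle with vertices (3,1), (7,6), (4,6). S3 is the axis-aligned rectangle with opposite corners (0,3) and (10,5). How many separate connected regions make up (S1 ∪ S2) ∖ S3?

3

(S1 ∪ S2) ∖ S3 splits into 3 disjoint pieces (area 14, area 3, area 2.7).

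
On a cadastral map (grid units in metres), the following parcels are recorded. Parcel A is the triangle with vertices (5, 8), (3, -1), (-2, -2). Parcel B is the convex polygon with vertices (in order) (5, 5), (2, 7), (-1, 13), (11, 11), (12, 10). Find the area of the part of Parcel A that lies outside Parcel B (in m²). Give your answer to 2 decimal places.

|Parcel A| = 21.5, |Parcel A∩Parcel B| = 1.2768.
|Parcel A ∖ Parcel B| = |Parcel A| − |Parcel A∩Parcel B| = 21.5 − 1.2768 = 20.22.

20.22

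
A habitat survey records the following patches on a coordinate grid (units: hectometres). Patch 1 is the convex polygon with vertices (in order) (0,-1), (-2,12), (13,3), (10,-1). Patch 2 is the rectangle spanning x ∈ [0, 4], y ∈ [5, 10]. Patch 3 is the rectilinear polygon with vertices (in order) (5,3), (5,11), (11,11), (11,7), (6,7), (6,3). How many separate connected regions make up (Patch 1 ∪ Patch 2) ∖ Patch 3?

(Patch 1 ∪ Patch 2) ∖ Patch 3 is a single connected region.

1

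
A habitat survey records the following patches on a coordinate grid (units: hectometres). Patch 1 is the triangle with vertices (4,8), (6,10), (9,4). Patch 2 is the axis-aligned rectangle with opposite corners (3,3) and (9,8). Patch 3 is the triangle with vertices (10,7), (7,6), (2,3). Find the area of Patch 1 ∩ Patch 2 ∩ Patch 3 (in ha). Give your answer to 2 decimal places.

The intersection is the polygon with vertices (6.714,5.829), (7,6), (7.857,6.286), (8,6), (7.077,5.538).
By the shoelace formula its area is 0.45.

0.45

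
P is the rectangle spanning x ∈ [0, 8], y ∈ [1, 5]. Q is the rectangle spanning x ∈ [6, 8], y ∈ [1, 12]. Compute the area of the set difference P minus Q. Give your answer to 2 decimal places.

|P∩Q|: x∈[6,8], y∈[1,5] → 2·4 = 8.
|P| = 32.
|P ∖ Q| = |P| − |P∩Q| = 32 − 8 = 24.00.

24.00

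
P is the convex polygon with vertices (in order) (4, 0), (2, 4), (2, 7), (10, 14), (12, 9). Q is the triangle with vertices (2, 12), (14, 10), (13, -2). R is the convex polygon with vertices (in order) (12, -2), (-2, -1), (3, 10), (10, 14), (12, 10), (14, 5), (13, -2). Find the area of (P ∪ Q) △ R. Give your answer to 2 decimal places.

70.39

|P ∪ Q| = 110.989.
|(P ∪ Q) ∩ R| = 103.8009.
|(P ∪ Q) △ R| = 110.989 + 167 − 207.6018 = 70.39.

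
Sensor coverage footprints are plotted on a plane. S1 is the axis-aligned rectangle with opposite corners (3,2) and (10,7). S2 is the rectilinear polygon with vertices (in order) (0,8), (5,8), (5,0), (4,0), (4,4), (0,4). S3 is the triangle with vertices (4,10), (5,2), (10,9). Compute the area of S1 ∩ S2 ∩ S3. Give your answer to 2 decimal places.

1.56

The intersection is the polygon with vertices (5,7), (5,2), (4.375,7).
By the shoelace formula its area is 1.56.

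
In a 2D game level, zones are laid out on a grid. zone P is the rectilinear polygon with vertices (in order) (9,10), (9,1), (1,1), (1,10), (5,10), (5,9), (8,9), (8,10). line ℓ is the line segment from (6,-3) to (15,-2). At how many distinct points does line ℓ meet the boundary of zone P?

0

The segment lies entirely outside zone P and never meets its boundary.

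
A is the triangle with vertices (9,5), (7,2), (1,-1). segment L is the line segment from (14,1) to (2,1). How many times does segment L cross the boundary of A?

The segment meets the boundary at (3.667,1), (5,1).

2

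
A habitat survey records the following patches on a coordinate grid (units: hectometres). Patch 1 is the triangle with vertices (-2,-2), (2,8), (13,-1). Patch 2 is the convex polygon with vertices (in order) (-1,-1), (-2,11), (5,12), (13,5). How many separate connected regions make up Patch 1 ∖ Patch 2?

1

Patch 1 ∖ Patch 2 is a single connected region.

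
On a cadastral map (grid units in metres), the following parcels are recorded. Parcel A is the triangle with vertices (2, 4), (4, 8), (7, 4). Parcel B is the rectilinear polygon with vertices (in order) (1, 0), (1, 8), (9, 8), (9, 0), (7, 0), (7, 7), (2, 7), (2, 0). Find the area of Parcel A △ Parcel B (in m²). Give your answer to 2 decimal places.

37.75

|Parcel A| = 10, |Parcel B| = 29, |Parcel A∩Parcel B| = 0.625.
|Parcel A △ Parcel B| = |Parcel A| + |Parcel B| − 2·|Parcel A∩Parcel B| = 10 + 29 − 1.25 = 37.75.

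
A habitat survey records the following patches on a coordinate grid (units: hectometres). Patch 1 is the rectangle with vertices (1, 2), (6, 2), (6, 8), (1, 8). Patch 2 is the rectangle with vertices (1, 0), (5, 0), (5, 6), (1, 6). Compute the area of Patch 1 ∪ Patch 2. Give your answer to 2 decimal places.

By inclusion–exclusion:
Individual areas: |Patch 1| = 30, |Patch 2| = 24.
|Patch 1∩Patch 2|: x∈[1,5], y∈[2,6] → 4·4 = 16.
|Patch 1 ∪ Patch 2| = 54 − 16 = 38.00.

38.00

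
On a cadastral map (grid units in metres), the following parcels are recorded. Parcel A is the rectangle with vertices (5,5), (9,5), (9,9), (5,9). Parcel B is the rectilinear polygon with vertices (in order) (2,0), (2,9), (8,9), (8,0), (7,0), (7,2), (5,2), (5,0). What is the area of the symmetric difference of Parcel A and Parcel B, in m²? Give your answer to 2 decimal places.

42.00

|Parcel A| = 16, |Parcel B| = 50, |Parcel A∩Parcel B| = 12.
|Parcel A △ Parcel B| = |Parcel A| + |Parcel B| − 2·|Parcel A∩Parcel B| = 16 + 50 − 24 = 42.00.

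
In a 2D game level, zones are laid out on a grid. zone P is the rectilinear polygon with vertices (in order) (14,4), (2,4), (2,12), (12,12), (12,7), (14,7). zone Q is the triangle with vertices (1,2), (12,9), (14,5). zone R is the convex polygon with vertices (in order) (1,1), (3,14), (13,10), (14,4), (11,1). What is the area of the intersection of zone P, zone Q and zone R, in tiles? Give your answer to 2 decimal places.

22.43

The intersection is the polygon with vertices (12,9), (12,7), (13,7), (13.75,5.5), (13.839,4.963), (9.667,4), (4.143,4).
By the shoelace formula its area is 22.43.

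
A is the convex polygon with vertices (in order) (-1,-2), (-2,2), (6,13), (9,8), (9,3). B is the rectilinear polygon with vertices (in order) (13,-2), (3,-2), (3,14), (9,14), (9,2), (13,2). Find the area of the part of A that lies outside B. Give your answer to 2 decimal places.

|A| = 86.5, |A∩B| = 55.3125.
|A ∖ B| = |A| − |A∩B| = 86.5 − 55.3125 = 31.19.

31.19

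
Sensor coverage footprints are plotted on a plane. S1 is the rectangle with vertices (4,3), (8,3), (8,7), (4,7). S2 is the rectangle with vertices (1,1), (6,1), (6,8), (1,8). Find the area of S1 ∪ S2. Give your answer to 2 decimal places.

By inclusion–exclusion:
Individual areas: |S1| = 16, |S2| = 35.
|S1∩S2|: x∈[4,6], y∈[3,7] → 2·4 = 8.
|S1 ∪ S2| = 51 − 8 = 43.00.

43.00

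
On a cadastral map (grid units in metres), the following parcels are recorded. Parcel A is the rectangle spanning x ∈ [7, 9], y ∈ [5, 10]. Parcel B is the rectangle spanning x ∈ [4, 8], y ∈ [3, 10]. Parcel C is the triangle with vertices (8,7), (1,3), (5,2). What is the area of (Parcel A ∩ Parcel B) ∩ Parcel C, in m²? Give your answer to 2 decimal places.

0.55

The region (Parcel A ∩ Parcel B) ∩ Parcel C is the polygon with vertices (7,6.429), (8,7), (7,5.333).
By the shoelace formula its area is 0.55.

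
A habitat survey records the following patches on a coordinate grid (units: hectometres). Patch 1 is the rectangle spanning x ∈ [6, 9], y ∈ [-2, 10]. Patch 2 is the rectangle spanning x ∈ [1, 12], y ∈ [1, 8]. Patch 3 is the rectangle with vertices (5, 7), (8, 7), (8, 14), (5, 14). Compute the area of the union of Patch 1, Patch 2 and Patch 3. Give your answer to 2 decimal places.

By inclusion–exclusion:
Individual areas: |Patch 1| = 36, |Patch 2| = 77, |Patch 3| = 21.
|Patch 1∩Patch 2|: x∈[6,9], y∈[1,8] → 3·7 = 21.
|Patch 1∩Patch 3|: x∈[6,8], y∈[7,10] → 2·3 = 6.
|Patch 2∩Patch 3|: x∈[5,8], y∈[7,8] → 3·1 = 3.
|Patch 1∩Patch 2∩Patch 3| = 2.
|Patch 1 ∪ Patch 2 ∪ Patch 3| = 134 − 30 + 2 = 106.00.

106.00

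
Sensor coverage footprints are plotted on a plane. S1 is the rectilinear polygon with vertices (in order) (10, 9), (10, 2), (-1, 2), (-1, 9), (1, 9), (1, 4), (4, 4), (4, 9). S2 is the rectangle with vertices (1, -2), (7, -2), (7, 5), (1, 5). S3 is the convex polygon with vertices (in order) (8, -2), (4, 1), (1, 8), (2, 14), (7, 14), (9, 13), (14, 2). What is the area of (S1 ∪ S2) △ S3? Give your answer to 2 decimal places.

|S1 ∪ S2| = 89.
|(S1 ∪ S2) ∩ S3| = 51.8036.
|(S1 ∪ S2) △ S3| = 89 + 134 − 103.6071 = 119.39.

119.39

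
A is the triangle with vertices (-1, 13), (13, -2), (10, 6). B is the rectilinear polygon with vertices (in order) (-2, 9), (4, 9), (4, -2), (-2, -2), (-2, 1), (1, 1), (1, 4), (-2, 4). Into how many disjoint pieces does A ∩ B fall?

A ∩ B is a single connected region.

1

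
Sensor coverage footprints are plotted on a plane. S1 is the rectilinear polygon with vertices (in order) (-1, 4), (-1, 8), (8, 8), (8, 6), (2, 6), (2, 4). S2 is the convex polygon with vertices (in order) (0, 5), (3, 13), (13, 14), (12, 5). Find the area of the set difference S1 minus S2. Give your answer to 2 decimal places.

|S1| = 24, |S1∩S2| = 16.3125.
|S1 ∖ S2| = |S1| − |S1∩S2| = 24 − 16.3125 = 7.69.

7.69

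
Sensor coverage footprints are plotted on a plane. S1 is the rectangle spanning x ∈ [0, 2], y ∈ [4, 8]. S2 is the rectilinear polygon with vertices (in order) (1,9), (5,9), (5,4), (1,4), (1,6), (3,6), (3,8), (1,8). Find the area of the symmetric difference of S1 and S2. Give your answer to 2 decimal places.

20.00

|S1| = 8, |S2| = 16, |S1∩S2| = 2.
|S1 △ S2| = |S1| + |S2| − 2·|S1∩S2| = 8 + 16 − 4 = 20.00.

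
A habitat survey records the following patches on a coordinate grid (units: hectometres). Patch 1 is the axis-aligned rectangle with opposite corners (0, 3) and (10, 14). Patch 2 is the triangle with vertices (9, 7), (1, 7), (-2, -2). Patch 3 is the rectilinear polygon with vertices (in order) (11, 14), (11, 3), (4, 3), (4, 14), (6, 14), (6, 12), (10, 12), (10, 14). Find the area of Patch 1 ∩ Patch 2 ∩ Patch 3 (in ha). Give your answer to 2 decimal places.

10.22

The intersection is the polygon with vertices (9,7), (4.111,3), (4,3), (4,7).
By the shoelace formula its area is 10.22.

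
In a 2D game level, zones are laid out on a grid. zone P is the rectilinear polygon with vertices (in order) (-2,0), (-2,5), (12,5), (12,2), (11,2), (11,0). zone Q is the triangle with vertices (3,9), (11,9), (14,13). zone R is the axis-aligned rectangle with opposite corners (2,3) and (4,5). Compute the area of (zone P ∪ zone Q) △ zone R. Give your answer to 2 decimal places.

|zone P ∪ zone Q| = 84.
|(zone P ∪ zone Q) ∩ zone R| = 4.
|(zone P ∪ zone Q) △ zone R| = 84 + 4 − 8 = 80.00.

80.00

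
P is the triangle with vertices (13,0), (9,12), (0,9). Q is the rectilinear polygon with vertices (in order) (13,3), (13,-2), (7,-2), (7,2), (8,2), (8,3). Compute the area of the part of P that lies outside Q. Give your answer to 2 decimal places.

55.00

|P| = 60, |P∩Q| = 5.
|P ∖ Q| = |P| − |P∩Q| = 60 − 5 = 55.00.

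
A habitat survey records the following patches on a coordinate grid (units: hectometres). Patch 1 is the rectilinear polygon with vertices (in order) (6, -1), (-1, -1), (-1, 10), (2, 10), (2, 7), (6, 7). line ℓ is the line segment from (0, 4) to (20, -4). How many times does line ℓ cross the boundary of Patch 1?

The segment meets the boundary at (6,1.6).

1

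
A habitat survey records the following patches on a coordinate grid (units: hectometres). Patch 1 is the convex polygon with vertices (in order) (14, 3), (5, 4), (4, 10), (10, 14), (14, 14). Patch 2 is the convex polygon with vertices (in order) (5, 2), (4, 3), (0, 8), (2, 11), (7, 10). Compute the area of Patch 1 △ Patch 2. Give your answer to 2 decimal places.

|Patch 1| = 89.5, |Patch 2| = 35, |Patch 1∩Patch 2| = 11.2058.
|Patch 1 △ Patch 2| = |Patch 1| + |Patch 2| − 2·|Patch 1∩Patch 2| = 89.5 + 35 − 22.4116 = 102.09.

102.09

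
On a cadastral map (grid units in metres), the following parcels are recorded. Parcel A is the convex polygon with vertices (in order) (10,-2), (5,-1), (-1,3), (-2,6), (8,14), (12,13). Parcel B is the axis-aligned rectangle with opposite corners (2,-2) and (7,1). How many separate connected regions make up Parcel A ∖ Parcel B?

Parcel A ∖ Parcel B is a single connected region.

1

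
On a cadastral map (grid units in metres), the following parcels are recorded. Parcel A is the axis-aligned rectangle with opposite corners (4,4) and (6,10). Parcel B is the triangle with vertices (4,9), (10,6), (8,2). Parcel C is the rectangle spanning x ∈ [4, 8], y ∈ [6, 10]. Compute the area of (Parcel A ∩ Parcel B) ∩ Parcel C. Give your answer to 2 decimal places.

2.43

The region (Parcel A ∩ Parcel B) ∩ Parcel C is the polygon with vertices (4,9), (6,8), (6,6), (5.714,6).
By the shoelace formula its area is 2.43.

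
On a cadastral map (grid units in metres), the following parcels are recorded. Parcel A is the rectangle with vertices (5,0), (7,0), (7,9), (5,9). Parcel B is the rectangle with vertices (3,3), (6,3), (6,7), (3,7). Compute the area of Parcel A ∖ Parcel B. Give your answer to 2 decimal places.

|Parcel A∩Parcel B|: x∈[5,6], y∈[3,7] → 1·4 = 4.
|Parcel A| = 18.
|Parcel A ∖ Parcel B| = |Parcel A| − |Parcel A∩Parcel B| = 18 − 4 = 14.00.

14.00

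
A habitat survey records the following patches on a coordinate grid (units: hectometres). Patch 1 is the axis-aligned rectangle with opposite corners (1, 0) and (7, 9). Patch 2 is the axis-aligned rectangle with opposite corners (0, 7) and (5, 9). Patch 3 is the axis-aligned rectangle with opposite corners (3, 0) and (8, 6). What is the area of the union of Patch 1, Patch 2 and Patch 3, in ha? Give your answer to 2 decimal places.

62.00

By inclusion–exclusion:
Individual areas: |Patch 1| = 54, |Patch 2| = 10, |Patch 3| = 30.
|Patch 1∩Patch 2|: x∈[1,5], y∈[7,9] → 4·2 = 8.
|Patch 1∩Patch 3|: x∈[3,7], y∈[0,6] → 4·6 = 24.
|Patch 2∩Patch 3| = 0 (no overlap).
|Patch 1∩Patch 2∩Patch 3| = 0.
|Patch 1 ∪ Patch 2 ∪ Patch 3| = 94 − 32 + 0 = 62.00.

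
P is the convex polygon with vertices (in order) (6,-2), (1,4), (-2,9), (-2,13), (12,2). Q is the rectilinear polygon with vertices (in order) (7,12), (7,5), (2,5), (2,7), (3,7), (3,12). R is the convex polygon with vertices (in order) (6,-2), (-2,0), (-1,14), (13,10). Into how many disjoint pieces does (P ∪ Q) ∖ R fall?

(P ∪ Q) ∖ R splits into 3 disjoint pieces (area 3.1299, area 0.1429, area 10.9551).

3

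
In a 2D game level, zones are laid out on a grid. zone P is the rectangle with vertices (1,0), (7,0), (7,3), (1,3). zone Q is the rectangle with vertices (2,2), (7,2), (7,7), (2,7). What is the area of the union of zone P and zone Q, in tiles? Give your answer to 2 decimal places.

38.00

By inclusion–exclusion:
Individual areas: |zone P| = 18, |zone Q| = 25.
|zone P∩zone Q|: x∈[2,7], y∈[2,3] → 5·1 = 5.
|zone P ∪ zone Q| = 43 − 5 = 38.00.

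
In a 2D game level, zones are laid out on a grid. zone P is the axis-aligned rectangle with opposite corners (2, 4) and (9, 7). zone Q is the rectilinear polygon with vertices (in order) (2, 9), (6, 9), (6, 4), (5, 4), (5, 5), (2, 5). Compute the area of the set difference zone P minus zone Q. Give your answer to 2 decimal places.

12.00

|zone P| = 21, |zone P∩zone Q| = 9.
|zone P ∖ zone Q| = |zone P| − |zone P∩zone Q| = 21 − 9 = 12.00.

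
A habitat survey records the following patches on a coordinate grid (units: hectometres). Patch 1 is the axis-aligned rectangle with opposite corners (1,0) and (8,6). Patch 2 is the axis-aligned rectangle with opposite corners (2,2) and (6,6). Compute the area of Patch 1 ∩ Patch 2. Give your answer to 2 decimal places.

16.00

|Patch 1∩Patch 2|: x∈[2,6], y∈[2,6] → 4·4 = 16.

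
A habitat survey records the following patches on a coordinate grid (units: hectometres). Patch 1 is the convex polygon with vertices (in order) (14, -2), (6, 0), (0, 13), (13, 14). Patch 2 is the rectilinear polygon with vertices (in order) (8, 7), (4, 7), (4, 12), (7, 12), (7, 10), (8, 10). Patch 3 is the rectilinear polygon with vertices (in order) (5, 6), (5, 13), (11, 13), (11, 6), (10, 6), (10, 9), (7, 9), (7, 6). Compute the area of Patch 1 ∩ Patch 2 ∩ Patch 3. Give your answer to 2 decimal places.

The intersection is the polygon with vertices (7,12), (7,10), (8,10), (8,9), (7,9), (7,7), (5,7), (5,12).
By the shoelace formula its area is 11.00.

11.00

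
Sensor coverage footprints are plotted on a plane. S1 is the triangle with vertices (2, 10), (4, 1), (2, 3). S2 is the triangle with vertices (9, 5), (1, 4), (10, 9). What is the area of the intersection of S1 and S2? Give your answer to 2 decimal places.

0.80

The intersection is the polygon with vertices (3.27,4.284), (2,4.125), (2,4.556), (3.077,5.154).
By the shoelace formula its area is 0.80.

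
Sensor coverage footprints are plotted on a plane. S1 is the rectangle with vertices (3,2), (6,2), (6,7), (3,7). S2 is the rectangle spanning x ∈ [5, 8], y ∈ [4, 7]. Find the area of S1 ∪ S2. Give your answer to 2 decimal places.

By inclusion–exclusion:
Individual areas: |S1| = 15, |S2| = 9.
|S1∩S2|: x∈[5,6], y∈[4,7] → 1·3 = 3.
|S1 ∪ S2| = 24 − 3 = 21.00.

21.00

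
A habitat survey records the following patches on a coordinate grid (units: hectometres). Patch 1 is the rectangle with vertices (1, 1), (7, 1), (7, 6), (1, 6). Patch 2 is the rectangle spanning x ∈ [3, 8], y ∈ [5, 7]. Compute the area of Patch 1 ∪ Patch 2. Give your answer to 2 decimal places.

36.00

By inclusion–exclusion:
Individual areas: |Patch 1| = 30, |Patch 2| = 10.
|Patch 1∩Patch 2|: x∈[3,7], y∈[5,6] → 4·1 = 4.
|Patch 1 ∪ Patch 2| = 40 − 4 = 36.00.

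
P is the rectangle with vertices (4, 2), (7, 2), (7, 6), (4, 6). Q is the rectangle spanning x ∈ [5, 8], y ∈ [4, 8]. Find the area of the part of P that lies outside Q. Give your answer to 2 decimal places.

8.00

|P∩Q|: x∈[5,7], y∈[4,6] → 2·2 = 4.
|P| = 12.
|P ∖ Q| = |P| − |P∩Q| = 12 − 4 = 8.00.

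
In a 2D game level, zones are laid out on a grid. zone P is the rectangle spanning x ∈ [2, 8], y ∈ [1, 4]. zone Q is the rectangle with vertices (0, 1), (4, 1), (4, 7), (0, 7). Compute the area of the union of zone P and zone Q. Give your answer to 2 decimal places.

36.00

By inclusion–exclusion:
Individual areas: |zone P| = 18, |zone Q| = 24.
|zone P∩zone Q|: x∈[2,4], y∈[1,4] → 2·3 = 6.
|zone P ∪ zone Q| = 42 − 6 = 36.00.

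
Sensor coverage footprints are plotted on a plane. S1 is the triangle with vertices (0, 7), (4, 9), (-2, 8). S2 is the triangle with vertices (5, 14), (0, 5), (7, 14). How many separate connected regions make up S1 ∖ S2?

S1 ∖ S2 splits into 2 disjoint pieces (area 3.1962, area 0.2476).

2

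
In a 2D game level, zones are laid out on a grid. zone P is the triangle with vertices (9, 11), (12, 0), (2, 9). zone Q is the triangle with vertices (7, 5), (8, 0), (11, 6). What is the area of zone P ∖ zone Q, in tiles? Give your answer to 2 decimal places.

35.03

|zone P| = 41.5, |zone P∩zone Q| = 6.4704.
|zone P ∖ zone Q| = |zone P| − |zone P∩zone Q| = 41.5 − 6.4704 = 35.03.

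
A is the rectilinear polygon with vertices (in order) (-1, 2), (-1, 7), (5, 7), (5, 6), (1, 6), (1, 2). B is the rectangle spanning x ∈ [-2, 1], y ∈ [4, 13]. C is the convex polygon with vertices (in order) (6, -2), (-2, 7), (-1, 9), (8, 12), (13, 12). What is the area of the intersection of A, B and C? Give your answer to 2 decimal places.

The intersection is the polygon with vertices (1,7), (1,6), (1,4), (0.667,4), (-1,5.875), (-1,7).
By the shoelace formula its area is 4.44.

4.44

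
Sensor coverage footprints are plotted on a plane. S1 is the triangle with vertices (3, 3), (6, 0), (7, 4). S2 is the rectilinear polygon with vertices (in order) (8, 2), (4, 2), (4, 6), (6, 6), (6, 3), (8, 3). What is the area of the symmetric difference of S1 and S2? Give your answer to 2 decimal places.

10.25

|S1| = 7.5, |S2| = 10, |S1∩S2| = 3.625.
|S1 △ S2| = |S1| + |S2| − 2·|S1∩S2| = 7.5 + 10 − 7.25 = 10.25.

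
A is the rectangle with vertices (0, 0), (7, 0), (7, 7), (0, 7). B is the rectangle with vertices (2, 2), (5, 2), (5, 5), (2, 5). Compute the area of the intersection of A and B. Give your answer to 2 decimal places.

|A∩B|: x∈[2,5], y∈[2,5] → 3·3 = 9.

9.00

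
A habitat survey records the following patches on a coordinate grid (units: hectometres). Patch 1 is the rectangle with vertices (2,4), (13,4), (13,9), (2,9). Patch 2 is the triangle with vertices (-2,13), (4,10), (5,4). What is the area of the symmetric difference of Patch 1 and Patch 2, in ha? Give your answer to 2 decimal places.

|Patch 1| = 55, |Patch 2| = 16.5, |Patch 1∩Patch 2| = 7.131.
|Patch 1 △ Patch 2| = |Patch 1| + |Patch 2| − 2·|Patch 1∩Patch 2| = 55 + 16.5 − 14.2619 = 57.24.

57.24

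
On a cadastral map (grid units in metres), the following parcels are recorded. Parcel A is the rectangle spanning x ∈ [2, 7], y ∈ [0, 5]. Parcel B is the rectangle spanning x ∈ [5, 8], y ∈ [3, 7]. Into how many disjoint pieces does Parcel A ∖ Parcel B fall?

Parcel A ∖ Parcel B is a single connected region.

1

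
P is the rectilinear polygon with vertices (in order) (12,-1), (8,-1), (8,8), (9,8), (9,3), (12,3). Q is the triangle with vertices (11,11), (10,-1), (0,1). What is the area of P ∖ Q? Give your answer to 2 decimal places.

|P| = 21, |P∩Q| = 13.2667.
|P ∖ Q| = |P| − |P∩Q| = 21 − 13.2667 = 7.73.

7.73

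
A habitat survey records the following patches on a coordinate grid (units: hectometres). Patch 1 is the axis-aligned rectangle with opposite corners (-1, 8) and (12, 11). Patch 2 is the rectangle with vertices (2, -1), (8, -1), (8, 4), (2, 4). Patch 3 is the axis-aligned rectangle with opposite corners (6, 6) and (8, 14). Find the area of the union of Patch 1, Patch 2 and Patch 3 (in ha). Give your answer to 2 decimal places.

By inclusion–exclusion:
Individual areas: |Patch 1| = 39, |Patch 2| = 30, |Patch 3| = 16.
|Patch 1∩Patch 2| = 0 (no overlap).
|Patch 1∩Patch 3|: x∈[6,8], y∈[8,11] → 2·3 = 6.
|Patch 2∩Patch 3| = 0 (no overlap).
|Patch 1∩Patch 2∩Patch 3| = 0.
|Patch 1 ∪ Patch 2 ∪ Patch 3| = 85 − 6 + 0 = 79.00.

79.00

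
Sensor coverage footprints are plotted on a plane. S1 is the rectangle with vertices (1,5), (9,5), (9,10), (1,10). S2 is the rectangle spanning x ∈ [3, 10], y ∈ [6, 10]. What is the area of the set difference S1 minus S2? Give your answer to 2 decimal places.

|S1∩S2|: x∈[3,9], y∈[6,10] → 6·4 = 24.
|S1| = 40.
|S1 ∖ S2| = |S1| − |S1∩S2| = 40 − 24 = 16.00.

16.00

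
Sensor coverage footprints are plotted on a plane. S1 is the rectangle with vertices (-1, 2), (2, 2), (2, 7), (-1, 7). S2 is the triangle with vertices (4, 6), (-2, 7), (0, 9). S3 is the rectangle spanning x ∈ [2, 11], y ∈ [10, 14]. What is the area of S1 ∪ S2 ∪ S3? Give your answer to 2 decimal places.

56.75

By inclusion–exclusion:
Individual areas: |S1| = 15, |S2| = 7, |S3| = 36.
|S1∩S2| = 1.25.
|S1∩S3| = 0 (no overlap).
|S2∩S3| = 0.
|S1∩S2∩S3| = 0.
|S1 ∪ S2 ∪ S3| = 58 − 1.25 + 0 = 56.75.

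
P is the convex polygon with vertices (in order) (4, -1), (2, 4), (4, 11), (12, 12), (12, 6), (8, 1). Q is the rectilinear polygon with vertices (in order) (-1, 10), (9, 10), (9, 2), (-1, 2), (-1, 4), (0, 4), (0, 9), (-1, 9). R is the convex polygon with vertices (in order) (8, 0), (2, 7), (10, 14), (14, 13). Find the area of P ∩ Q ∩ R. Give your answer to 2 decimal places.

39.37

The intersection is the polygon with vertices (3.143,8), (5.429,10), (9,10), (9,2.25), (8.8,2), (6.286,2), (2.643,6.25).
By the shoelace formula its area is 39.37.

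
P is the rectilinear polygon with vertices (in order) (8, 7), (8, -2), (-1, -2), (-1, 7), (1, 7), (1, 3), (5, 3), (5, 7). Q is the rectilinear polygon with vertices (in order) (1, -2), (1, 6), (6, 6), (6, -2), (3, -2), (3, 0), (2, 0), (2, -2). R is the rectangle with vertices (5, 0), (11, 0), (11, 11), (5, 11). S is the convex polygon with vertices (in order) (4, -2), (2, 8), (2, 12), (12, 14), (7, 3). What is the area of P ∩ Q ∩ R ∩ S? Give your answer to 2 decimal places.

The intersection is the polygon with vertices (6,6), (6,1.333), (5.2,0), (5,0), (5,3), (5,6).
By the shoelace formula its area is 5.47.

5.47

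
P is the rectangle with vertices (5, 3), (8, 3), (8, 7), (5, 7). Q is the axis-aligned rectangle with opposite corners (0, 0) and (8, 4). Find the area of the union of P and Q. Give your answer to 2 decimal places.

41.00

By inclusion–exclusion:
Individual areas: |P| = 12, |Q| = 32.
|P∩Q|: x∈[5,8], y∈[3,4] → 3·1 = 3.
|P ∪ Q| = 44 − 3 = 41.00.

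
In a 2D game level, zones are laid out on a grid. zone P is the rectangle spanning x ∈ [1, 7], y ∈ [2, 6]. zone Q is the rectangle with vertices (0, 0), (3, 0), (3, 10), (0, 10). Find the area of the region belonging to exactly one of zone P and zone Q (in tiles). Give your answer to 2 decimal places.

38.00

|zone P∩zone Q|: x∈[1,3], y∈[2,6] → 2·4 = 8.
|zone P △ zone Q| = |zone P| + |zone Q| − 2·|zone P∩zone Q| = 24 + 30 − 16 = 38.00.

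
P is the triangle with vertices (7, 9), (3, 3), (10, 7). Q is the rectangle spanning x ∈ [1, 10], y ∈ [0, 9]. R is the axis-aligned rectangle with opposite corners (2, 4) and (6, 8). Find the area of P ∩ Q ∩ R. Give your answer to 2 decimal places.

3.64

The intersection is the polygon with vertices (6,7.5), (6,4.714), (4.75,4), (3.667,4).
By the shoelace formula its area is 3.64.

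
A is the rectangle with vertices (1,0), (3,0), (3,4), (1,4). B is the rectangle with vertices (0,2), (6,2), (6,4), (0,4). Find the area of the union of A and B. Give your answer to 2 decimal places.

By inclusion–exclusion:
Individual areas: |A| = 8, |B| = 12.
|A∩B|: x∈[1,3], y∈[2,4] → 2·2 = 4.
|A ∪ B| = 20 − 4 = 16.00.

16.00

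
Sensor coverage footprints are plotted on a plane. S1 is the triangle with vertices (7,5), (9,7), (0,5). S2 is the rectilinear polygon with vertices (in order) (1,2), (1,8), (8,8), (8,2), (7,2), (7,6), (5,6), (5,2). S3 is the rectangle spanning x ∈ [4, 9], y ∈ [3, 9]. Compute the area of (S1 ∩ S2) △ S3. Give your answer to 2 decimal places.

28.83

|S1 ∩ S2| = 4.5.
|(S1 ∩ S2) ∩ S3| = 2.8333.
|(S1 ∩ S2) △ S3| = 4.5 + 30 − 5.6667 = 28.83.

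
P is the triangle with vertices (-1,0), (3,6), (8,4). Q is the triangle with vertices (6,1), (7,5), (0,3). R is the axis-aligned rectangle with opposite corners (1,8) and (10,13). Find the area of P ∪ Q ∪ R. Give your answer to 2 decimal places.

68.03

By inclusion–exclusion:
Individual areas: |P| = 19, |Q| = 13, |R| = 45.
|P∩Q| = 8.9738.
|P∩R| = 0.
|Q∩R| = 0.
|P∩Q∩R| = 0.
|P ∪ Q ∪ R| = 77 − 8.9738 + 0 = 68.03.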